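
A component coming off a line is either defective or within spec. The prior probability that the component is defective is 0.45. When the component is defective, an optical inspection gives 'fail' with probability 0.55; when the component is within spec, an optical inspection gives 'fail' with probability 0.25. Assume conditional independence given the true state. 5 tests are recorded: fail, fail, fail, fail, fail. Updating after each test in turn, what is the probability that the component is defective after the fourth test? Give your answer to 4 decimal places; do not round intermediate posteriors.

Apply Bayes' rule sequentially, carrying P(defective) forward.
After 'fail': P(defective) = 0.55·0.4500 / (0.55·0.4500 + 0.25·0.5500) ≈ 0.6429
After 'fail': P(defective) = 0.55·0.6429 / (0.55·0.6429 + 0.25·0.3571) ≈ 0.7984
After 'fail': P(defective) = 0.55·0.7984 / (0.55·0.7984 + 0.25·0.2016) ≈ 0.8970
After 'fail': P(defective) = 0.55·0.8970 / (0.55·0.8970 + 0.25·0.1030) ≈ 0.9504

0.9504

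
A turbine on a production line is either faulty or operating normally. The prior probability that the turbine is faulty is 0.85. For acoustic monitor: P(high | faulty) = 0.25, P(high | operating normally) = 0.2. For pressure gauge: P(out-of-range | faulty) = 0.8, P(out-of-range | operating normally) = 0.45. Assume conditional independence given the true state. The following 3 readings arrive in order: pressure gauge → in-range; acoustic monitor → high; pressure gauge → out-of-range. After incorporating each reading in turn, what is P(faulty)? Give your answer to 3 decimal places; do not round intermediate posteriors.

0.821

After pressure gauge='in-range': P(faulty) = 0.2·0.8500 / (0.2·0.8500 + 0.55·0.1500) ≈ 0.6733
After acoustic monitor='high': P(faulty) = 0.25·0.6733 / (0.25·0.6733 + 0.2·0.3267) ≈ 0.7203
After pressure gauge='out-of-range': P(faulty) = 0.8·0.7203 / (0.8·0.7203 + 0.45·0.2797) ≈ 0.8208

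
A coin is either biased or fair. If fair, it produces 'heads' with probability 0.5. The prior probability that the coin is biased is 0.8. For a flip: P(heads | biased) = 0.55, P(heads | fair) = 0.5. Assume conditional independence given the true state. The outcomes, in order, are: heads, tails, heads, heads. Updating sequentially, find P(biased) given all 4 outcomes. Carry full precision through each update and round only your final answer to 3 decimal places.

0.827

After 'heads': P(biased) = 0.55·0.8000 / (0.55·0.8000 + 0.5·0.2000) ≈ 0.8148
After 'tails': P(biased) = 0.45·0.8148 / (0.45·0.8148 + 0.5·0.1852) ≈ 0.7984
After 'heads': P(biased) = 0.55·0.7984 / (0.55·0.7984 + 0.5·0.2016) ≈ 0.8133
After 'heads': P(biased) = 0.55·0.8133 / (0.55·0.8133 + 0.5·0.1867) ≈ 0.8273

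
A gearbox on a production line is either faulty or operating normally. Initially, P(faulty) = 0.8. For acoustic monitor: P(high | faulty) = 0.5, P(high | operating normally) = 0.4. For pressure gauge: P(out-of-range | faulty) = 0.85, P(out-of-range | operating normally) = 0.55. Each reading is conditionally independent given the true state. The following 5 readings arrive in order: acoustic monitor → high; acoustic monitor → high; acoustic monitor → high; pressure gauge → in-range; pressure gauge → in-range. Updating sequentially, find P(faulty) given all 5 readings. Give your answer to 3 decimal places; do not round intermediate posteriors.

After acoustic monitor='high': P(faulty) = 0.5·0.8000 / (0.5·0.8000 + 0.4·0.2000) ≈ 0.8333
After acoustic monitor='high': P(faulty) = 0.5·0.8333 / (0.5·0.8333 + 0.4·0.1667) ≈ 0.8621
After acoustic monitor='high': P(faulty) = 0.5·0.8621 / (0.5·0.8621 + 0.4·0.1379) ≈ 0.8865
After pressure gauge='in-range': P(faulty) = 0.15·0.8865 / (0.15·0.8865 + 0.45·0.1135) ≈ 0.7225
After pressure gauge='in-range': P(faulty) = 0.15·0.7225 / (0.15·0.7225 + 0.45·0.2775) ≈ 0.4647

0.465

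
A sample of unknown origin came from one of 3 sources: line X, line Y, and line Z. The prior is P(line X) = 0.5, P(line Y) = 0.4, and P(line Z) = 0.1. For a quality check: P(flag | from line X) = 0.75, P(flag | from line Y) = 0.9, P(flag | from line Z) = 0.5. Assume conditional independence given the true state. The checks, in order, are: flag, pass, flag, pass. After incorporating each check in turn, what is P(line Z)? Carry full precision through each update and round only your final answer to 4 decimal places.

0.2309

After 'flag': normaliser = 0.75·0.5000 + 0.9·0.4000 + 0.5·0.1000; P(line X) ≈ 0.4777, P(line Y) ≈ 0.4586, P(line Z) ≈ 0.0637
After 'pass': normaliser = 0.25·0.4777 + 0.1·0.4586 + 0.5·0.0637; P(line X) ≈ 0.6058, P(line Y) ≈ 0.2326, P(line Z) ≈ 0.1616
After 'flag': normaliser = 0.75·0.6058 + 0.9·0.2326 + 0.5·0.1616; P(line X) ≈ 0.6103, P(line Y) ≈ 0.2812, P(line Z) ≈ 0.1085
After 'pass': normaliser = 0.25·0.6103 + 0.1·0.2812 + 0.5·0.1085; P(line X) ≈ 0.6494, P(line Y) ≈ 0.1197, P(line Z) ≈ 0.2309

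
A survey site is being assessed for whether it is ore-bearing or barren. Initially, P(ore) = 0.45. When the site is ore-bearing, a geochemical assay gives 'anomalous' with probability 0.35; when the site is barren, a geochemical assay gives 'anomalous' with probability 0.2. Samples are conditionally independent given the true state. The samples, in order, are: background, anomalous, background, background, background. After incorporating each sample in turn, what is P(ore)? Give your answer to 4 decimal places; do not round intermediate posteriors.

0.3842

After 'background': P(ore) = 0.65·0.4500 / (0.65·0.4500 + 0.8·0.5500) ≈ 0.3993
After 'anomalous': P(ore) = 0.35·0.3993 / (0.35·0.3993 + 0.2·0.6007) ≈ 0.5378
After 'background': P(ore) = 0.65·0.5378 / (0.65·0.5378 + 0.8·0.4622) ≈ 0.4859
After 'background': P(ore) = 0.65·0.4859 / (0.65·0.4859 + 0.8·0.5141) ≈ 0.4344
After 'background': P(ore) = 0.65·0.4344 / (0.65·0.4344 + 0.8·0.5656) ≈ 0.3842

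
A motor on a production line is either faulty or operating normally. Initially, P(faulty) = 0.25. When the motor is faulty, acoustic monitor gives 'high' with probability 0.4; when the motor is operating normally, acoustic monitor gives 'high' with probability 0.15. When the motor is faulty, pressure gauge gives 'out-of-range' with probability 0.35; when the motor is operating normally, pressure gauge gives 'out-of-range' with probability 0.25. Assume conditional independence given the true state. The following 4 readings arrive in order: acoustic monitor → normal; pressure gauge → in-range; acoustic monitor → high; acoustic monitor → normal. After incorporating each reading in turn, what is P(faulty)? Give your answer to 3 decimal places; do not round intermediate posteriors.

0.277

After acoustic monitor='normal': P(faulty) = 0.6·0.2500 / (0.6·0.2500 + 0.85·0.7500) ≈ 0.1905
After pressure gauge='in-range': P(faulty) = 0.65·0.1905 / (0.65·0.1905 + 0.75·0.8095) ≈ 0.1694
After acoustic monitor='high': P(faulty) = 0.4·0.1694 / (0.4·0.1694 + 0.15·0.8306) ≈ 0.3522
After acoustic monitor='normal': P(faulty) = 0.6·0.3522 / (0.6·0.3522 + 0.85·0.6478) ≈ 0.2774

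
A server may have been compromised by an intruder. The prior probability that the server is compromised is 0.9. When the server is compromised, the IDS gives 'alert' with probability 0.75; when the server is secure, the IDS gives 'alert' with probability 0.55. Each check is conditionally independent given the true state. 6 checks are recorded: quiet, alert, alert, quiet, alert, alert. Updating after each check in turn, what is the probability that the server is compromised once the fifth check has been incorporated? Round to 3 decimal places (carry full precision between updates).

After 'quiet': P(compromised) = 0.25·0.9000 / (0.25·0.9000 + 0.45·0.1000) ≈ 0.8333
After 'alert': P(compromised) = 0.75·0.8333 / (0.75·0.8333 + 0.55·0.1667) ≈ 0.8721
After 'alert': P(compromised) = 0.75·0.8721 / (0.75·0.8721 + 0.55·0.1279) ≈ 0.9029
After 'quiet': P(compromised) = 0.25·0.9029 / (0.25·0.9029 + 0.45·0.0971) ≈ 0.8378
After 'alert': P(compromised) = 0.75·0.8378 / (0.75·0.8378 + 0.55·0.1622) ≈ 0.8757

0.876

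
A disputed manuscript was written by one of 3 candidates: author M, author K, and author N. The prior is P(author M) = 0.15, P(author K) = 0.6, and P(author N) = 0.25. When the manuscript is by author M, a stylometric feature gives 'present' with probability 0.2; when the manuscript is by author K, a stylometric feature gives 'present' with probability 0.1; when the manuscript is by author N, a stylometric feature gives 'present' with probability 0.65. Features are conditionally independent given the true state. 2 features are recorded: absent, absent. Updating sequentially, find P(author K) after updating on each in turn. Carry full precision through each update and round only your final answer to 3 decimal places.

0.793

After 'absent': normaliser = 0.8·0.1500 + 0.9·0.6000 + 0.35·0.2500; P(author M) ≈ 0.1605, P(author K) ≈ 0.7224, P(author N) ≈ 0.1171
After 'absent': normaliser = 0.8·0.1605 + 0.9·0.7224 + 0.35·0.1171; P(author M) ≈ 0.1567, P(author K) ≈ 0.7933, P(author N) ≈ 0.0500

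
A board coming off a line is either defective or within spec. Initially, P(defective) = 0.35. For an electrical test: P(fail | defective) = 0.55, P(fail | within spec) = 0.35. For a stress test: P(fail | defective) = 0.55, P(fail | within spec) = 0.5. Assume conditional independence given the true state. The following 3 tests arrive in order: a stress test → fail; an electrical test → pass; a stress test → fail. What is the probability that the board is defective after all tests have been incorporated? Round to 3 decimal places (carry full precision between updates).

0.311

Apply Bayes' rule sequentially, carrying P(defective) forward.
After a stress test='fail': P(defective) = 0.55·0.3500 / (0.55·0.3500 + 0.5·0.6500) ≈ 0.3720
After an electrical test='pass': P(defective) = 0.45·0.3720 / (0.45·0.3720 + 0.65·0.6280) ≈ 0.2908
After a stress test='fail': P(defective) = 0.55·0.2908 / (0.55·0.2908 + 0.5·0.7092) ≈ 0.3109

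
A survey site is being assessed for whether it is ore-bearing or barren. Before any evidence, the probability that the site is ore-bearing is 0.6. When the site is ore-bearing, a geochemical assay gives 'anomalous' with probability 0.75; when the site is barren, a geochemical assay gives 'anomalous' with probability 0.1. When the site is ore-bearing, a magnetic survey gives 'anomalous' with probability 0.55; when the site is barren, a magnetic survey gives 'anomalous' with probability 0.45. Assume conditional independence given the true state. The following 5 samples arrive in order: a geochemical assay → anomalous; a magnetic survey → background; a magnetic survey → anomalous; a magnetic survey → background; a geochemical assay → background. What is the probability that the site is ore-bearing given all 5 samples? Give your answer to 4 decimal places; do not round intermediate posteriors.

0.7188

Apply Bayes' rule sequentially, carrying P(ore) forward.
After a geochemical assay='anomalous': P(ore) = 0.75·0.6000 / (0.75·0.6000 + 0.1·0.4000) ≈ 0.9184
After a magnetic survey='background': P(ore) = 0.45·0.9184 / (0.45·0.9184 + 0.55·0.0816) ≈ 0.9020
After a magnetic survey='anomalous': P(ore) = 0.55·0.9020 / (0.55·0.9020 + 0.45·0.0980) ≈ 0.9184
After a magnetic survey='background': P(ore) = 0.45·0.9184 / (0.45·0.9184 + 0.55·0.0816) ≈ 0.9020
After a geochemical assay='background': P(ore) = 0.25·0.9020 / (0.25·0.9020 + 0.9·0.0980) ≈ 0.7188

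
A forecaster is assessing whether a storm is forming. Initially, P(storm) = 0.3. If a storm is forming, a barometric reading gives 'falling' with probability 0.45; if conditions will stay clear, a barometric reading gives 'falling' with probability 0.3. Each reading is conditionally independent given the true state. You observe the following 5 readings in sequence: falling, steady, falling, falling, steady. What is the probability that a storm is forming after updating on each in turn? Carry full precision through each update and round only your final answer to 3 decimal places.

Each posterior becomes the prior for the next update.
After 'falling': P(storm) = 0.45·0.3000 / (0.45·0.3000 + 0.3·0.7000) ≈ 0.3913
After 'steady': P(storm) = 0.55·0.3913 / (0.55·0.3913 + 0.7·0.6087) ≈ 0.3356
After 'falling': P(storm) = 0.45·0.3356 / (0.45·0.3356 + 0.3·0.6644) ≈ 0.4311
After 'falling': P(storm) = 0.45·0.4311 / (0.45·0.4311 + 0.3·0.5689) ≈ 0.5319
After 'steady': P(storm) = 0.55·0.5319 / (0.55·0.5319 + 0.7·0.4681) ≈ 0.4717

0.472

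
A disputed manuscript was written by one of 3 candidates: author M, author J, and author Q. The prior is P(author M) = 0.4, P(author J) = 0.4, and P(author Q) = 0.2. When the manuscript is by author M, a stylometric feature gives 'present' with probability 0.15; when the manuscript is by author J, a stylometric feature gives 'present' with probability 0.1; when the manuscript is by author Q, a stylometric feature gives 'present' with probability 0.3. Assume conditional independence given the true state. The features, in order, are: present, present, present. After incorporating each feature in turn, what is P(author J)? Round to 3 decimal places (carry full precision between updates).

0.056

After 'present': normaliser = 0.15·0.4000 + 0.1·0.4000 + 0.3·0.2000; P(author M) ≈ 0.3750, P(author J) ≈ 0.2500, P(author Q) ≈ 0.3750
After 'present': normaliser = 0.15·0.3750 + 0.1·0.2500 + 0.3·0.3750; P(author M) ≈ 0.2903, P(author J) ≈ 0.1290, P(author Q) ≈ 0.5806
After 'present': normaliser = 0.15·0.2903 + 0.1·0.1290 + 0.3·0.5806; P(author M) ≈ 0.1888, P(author J) ≈ 0.0559, P(author Q) ≈ 0.7552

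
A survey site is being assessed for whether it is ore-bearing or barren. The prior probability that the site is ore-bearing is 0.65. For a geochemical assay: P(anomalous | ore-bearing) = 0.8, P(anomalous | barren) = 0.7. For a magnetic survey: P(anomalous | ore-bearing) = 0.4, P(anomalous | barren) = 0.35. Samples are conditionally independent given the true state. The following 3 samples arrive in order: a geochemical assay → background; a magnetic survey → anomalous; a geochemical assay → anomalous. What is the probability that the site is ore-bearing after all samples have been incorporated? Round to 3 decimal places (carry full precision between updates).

0.618

After a geochemical assay='background': P(ore) = 0.2·0.6500 / (0.2·0.6500 + 0.3·0.3500) ≈ 0.5532
After a magnetic survey='anomalous': P(ore) = 0.4·0.5532 / (0.4·0.5532 + 0.35·0.4468) ≈ 0.5859
After a geochemical assay='anomalous': P(ore) = 0.8·0.5859 / (0.8·0.5859 + 0.7·0.4141) ≈ 0.6179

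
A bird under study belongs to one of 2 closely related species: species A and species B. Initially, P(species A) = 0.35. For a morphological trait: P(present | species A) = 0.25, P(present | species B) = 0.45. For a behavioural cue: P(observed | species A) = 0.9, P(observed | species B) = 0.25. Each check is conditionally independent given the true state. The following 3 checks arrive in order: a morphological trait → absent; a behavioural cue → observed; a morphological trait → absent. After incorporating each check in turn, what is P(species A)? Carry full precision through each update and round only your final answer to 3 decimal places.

After a morphological trait='absent': P(species A) = 0.75·0.3500 / (0.75·0.3500 + 0.55·0.6500) ≈ 0.4234
After a behavioural cue='observed': P(species A) = 0.9·0.4234 / (0.9·0.4234 + 0.25·0.5766) ≈ 0.7255
After a morphological trait='absent': P(species A) = 0.75·0.7255 / (0.75·0.7255 + 0.55·0.2745) ≈ 0.7828

0.783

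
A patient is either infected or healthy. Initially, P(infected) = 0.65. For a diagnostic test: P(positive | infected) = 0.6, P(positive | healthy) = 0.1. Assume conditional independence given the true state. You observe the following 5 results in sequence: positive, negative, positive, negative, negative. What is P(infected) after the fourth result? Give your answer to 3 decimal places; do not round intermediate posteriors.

0.930

After 'positive': P(infected) = 0.6·0.6500 / (0.6·0.6500 + 0.1·0.3500) ≈ 0.9176
After 'negative': P(infected) = 0.4·0.9176 / (0.4·0.9176 + 0.9·0.0824) ≈ 0.8320
After 'positive': P(infected) = 0.6·0.8320 / (0.6·0.8320 + 0.1·0.1680) ≈ 0.9674
After 'negative': P(infected) = 0.4·0.9674 / (0.4·0.9674 + 0.9·0.0326) ≈ 0.9296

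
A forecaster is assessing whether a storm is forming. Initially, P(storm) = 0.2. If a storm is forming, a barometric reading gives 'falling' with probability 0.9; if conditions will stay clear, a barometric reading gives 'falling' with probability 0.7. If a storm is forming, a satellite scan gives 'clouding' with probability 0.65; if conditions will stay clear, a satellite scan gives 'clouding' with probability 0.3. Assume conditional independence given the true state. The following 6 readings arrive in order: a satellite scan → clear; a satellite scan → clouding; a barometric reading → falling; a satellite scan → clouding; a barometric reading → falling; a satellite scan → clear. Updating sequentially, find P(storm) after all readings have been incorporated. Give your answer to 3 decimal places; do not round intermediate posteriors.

0.327

After a satellite scan='clear': P(storm) = 0.35·0.2000 / (0.35·0.2000 + 0.7·0.8000) ≈ 0.1111
After a satellite scan='clouding': P(storm) = 0.65·0.1111 / (0.65·0.1111 + 0.3·0.8889) ≈ 0.2131
After a barometric reading='falling': P(storm) = 0.9·0.2131 / (0.9·0.2131 + 0.7·0.7869) ≈ 0.2583
After a satellite scan='clouding': P(storm) = 0.65·0.2583 / (0.65·0.2583 + 0.3·0.7417) ≈ 0.4300
After a barometric reading='falling': P(storm) = 0.9·0.4300 / (0.9·0.4300 + 0.7·0.5700) ≈ 0.4924
After a satellite scan='clear': P(storm) = 0.35·0.4924 / (0.35·0.4924 + 0.7·0.5076) ≈ 0.3266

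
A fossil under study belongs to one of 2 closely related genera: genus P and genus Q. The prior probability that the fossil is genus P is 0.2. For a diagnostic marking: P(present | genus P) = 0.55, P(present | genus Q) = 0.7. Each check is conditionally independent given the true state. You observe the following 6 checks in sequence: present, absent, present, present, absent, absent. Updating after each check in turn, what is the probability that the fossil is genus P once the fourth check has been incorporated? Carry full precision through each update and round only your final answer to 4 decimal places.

Each posterior becomes the prior for the next update.
After 'present': P(genus P) = 0.55·0.2000 / (0.55·0.2000 + 0.7·0.8000) ≈ 0.1642
After 'absent': P(genus P) = 0.45·0.1642 / (0.45·0.1642 + 0.3·0.8358) ≈ 0.2276
After 'present': P(genus P) = 0.55·0.2276 / (0.55·0.2276 + 0.7·0.7724) ≈ 0.1880
After 'present': P(genus P) = 0.55·0.1880 / (0.55·0.1880 + 0.7·0.8120) ≈ 0.1539

0.1539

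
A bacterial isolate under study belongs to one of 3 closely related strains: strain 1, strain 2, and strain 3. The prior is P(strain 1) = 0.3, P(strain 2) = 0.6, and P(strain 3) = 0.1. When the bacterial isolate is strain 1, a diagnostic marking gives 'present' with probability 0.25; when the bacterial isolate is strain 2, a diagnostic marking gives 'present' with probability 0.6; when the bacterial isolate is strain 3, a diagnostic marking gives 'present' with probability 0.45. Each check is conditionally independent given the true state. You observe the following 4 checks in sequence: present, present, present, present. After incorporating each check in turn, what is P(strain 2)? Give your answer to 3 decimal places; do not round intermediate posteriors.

0.937

Each posterior becomes the prior for the next update.
After 'present': normaliser = 0.25·0.3000 + 0.6·0.6000 + 0.45·0.1000; P(strain 1) ≈ 0.1562, P(strain 2) ≈ 0.7500, P(strain 3) ≈ 0.0938
After 'present': normaliser = 0.25·0.1562 + 0.6·0.7500 + 0.45·0.0938; P(strain 1) ≈ 0.0735, P(strain 2) ≈ 0.8471, P(strain 3) ≈ 0.0794
After 'present': normaliser = 0.25·0.0735 + 0.6·0.8471 + 0.45·0.0794; P(strain 1) ≈ 0.0327, P(strain 2) ≈ 0.9038, P(strain 3) ≈ 0.0635
After 'present': normaliser = 0.25·0.0327 + 0.6·0.9038 + 0.45·0.0635; P(strain 1) ≈ 0.0141, P(strain 2) ≈ 0.9365, P(strain 3) ≈ 0.0494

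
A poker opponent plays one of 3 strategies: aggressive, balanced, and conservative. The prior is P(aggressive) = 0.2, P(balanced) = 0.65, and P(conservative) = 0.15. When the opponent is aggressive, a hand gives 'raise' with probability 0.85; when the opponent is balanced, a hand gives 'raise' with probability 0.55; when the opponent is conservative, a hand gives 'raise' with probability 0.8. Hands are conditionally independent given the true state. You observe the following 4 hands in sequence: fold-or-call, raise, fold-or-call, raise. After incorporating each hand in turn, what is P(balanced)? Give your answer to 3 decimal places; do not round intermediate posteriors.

0.849

After 'fold-or-call': normaliser = 0.15·0.2000 + 0.45·0.6500 + 0.2·0.1500; P(aggressive) ≈ 0.0851, P(balanced) ≈ 0.8298, P(conservative) ≈ 0.0851
After 'raise': normaliser = 0.85·0.0851 + 0.55·0.8298 + 0.8·0.0851; P(aggressive) ≈ 0.1212, P(balanced) ≈ 0.7647, P(conservative) ≈ 0.1141
After 'fold-or-call': normaliser = 0.15·0.1212 + 0.45·0.7647 + 0.2·0.1141; P(aggressive) ≈ 0.0472, P(balanced) ≈ 0.8935, P(conservative) ≈ 0.0592
After 'raise': normaliser = 0.85·0.0472 + 0.55·0.8935 + 0.8·0.0592; P(aggressive) ≈ 0.0693, P(balanced) ≈ 0.8488, P(conservative) ≈ 0.0819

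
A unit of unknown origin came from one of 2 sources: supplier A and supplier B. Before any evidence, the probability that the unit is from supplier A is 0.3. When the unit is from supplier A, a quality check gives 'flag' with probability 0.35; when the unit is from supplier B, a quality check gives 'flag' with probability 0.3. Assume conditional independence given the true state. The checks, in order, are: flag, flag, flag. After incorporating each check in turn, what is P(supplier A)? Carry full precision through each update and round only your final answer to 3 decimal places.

After 'flag': P(supplier A) = 0.35·0.3000 / (0.35·0.3000 + 0.3·0.7000) ≈ 0.3333
After 'flag': P(supplier A) = 0.35·0.3333 / (0.35·0.3333 + 0.3·0.6667) ≈ 0.3684
After 'flag': P(supplier A) = 0.35·0.3684 / (0.35·0.3684 + 0.3·0.6316) ≈ 0.4050

0.405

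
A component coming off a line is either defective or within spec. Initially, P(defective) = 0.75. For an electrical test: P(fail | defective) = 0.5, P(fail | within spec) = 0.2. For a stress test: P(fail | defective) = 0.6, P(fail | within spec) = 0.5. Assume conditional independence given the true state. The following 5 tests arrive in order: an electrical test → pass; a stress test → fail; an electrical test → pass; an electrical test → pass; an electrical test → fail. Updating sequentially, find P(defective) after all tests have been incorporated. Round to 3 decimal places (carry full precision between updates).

After an electrical test='pass': P(defective) = 0.5·0.7500 / (0.5·0.7500 + 0.8·0.2500) ≈ 0.6522
After a stress test='fail': P(defective) = 0.6·0.6522 / (0.6·0.6522 + 0.5·0.3478) ≈ 0.6923
After an electrical test='pass': P(defective) = 0.5·0.6923 / (0.5·0.6923 + 0.8·0.3077) ≈ 0.5844
After an electrical test='pass': P(defective) = 0.5·0.5844 / (0.5·0.5844 + 0.8·0.4156) ≈ 0.4678
After an electrical test='fail': P(defective) = 0.5·0.4678 / (0.5·0.4678 + 0.2·0.5322) ≈ 0.6872

0.687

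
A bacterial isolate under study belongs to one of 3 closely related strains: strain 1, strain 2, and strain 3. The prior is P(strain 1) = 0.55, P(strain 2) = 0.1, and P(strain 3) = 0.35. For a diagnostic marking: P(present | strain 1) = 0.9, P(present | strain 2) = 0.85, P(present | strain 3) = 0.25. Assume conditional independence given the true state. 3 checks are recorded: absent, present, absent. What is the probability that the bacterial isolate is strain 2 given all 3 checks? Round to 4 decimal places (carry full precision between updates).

0.0341

After 'absent': normaliser = 0.1·0.5500 + 0.15·0.1000 + 0.75·0.3500; P(strain 1) ≈ 0.1654, P(strain 2) ≈ 0.0451, P(strain 3) ≈ 0.7895
After 'present': normaliser = 0.9·0.1654 + 0.85·0.0451 + 0.25·0.7895; P(strain 1) ≈ 0.3871, P(strain 2) ≈ 0.0997, P(strain 3) ≈ 0.5132
After 'absent': normaliser = 0.1·0.3871 + 0.15·0.0997 + 0.75·0.5132; P(strain 1) ≈ 0.0883, P(strain 2) ≈ 0.0341, P(strain 3) ≈ 0.8776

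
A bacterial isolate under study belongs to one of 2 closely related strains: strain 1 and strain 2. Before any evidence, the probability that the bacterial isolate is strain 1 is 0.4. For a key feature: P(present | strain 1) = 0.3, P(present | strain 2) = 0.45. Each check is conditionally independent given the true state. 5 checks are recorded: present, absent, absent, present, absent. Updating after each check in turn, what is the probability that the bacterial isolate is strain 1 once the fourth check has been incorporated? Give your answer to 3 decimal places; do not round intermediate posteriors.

Apply Bayes' rule sequentially, carrying P(strain 1) forward.
After 'present': P(strain 1) = 0.3·0.4000 / (0.3·0.4000 + 0.45·0.6000) ≈ 0.3077
After 'absent': P(strain 1) = 0.7·0.3077 / (0.7·0.3077 + 0.55·0.6923) ≈ 0.3613
After 'absent': P(strain 1) = 0.7·0.3613 / (0.7·0.3613 + 0.55·0.6387) ≈ 0.4186
After 'present': P(strain 1) = 0.3·0.4186 / (0.3·0.4186 + 0.45·0.5814) ≈ 0.3243

0.324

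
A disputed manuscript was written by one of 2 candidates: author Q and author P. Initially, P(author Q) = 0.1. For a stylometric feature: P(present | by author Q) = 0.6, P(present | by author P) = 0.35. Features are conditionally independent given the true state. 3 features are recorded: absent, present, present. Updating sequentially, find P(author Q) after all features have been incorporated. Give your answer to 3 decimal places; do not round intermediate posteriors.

Each posterior becomes the prior for the next update.
After 'absent': P(author Q) = 0.4·0.1000 / (0.4·0.1000 + 0.65·0.9000) ≈ 0.0640
After 'present': P(author Q) = 0.6·0.0640 / (0.6·0.0640 + 0.35·0.9360) ≈ 0.1049
After 'present': P(author Q) = 0.6·0.1049 / (0.6·0.1049 + 0.35·0.8951) ≈ 0.1673

0.167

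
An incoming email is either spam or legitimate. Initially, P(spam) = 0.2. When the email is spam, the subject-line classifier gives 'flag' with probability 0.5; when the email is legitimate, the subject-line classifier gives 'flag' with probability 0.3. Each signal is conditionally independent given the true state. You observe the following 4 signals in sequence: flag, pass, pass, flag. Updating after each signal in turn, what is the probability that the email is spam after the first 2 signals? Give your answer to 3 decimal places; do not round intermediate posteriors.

After 'flag': P(spam) = 0.5·0.2000 / (0.5·0.2000 + 0.3·0.8000) ≈ 0.2941
After 'pass': P(spam) = 0.5·0.2941 / (0.5·0.2941 + 0.7·0.7059) ≈ 0.2294

0.229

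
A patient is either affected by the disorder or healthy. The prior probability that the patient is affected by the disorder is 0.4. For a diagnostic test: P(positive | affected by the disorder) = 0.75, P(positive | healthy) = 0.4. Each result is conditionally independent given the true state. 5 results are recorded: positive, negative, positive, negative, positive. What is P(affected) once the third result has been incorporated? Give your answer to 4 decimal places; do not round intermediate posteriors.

0.4941

Each posterior becomes the prior for the next update.
After 'positive': P(affected) = 0.75·0.4000 / (0.75·0.4000 + 0.4·0.6000) ≈ 0.5556
After 'negative': P(affected) = 0.25·0.5556 / (0.25·0.5556 + 0.6·0.4444) ≈ 0.3425
After 'positive': P(affected) = 0.75·0.3425 / (0.75·0.3425 + 0.4·0.6575) ≈ 0.4941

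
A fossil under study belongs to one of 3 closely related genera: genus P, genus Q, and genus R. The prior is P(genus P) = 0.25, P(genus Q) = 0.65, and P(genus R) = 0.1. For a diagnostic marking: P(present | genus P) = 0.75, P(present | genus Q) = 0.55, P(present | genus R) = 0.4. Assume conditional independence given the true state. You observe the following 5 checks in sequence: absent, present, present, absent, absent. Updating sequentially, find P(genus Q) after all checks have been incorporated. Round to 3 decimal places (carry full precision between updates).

0.760

Each posterior becomes the prior for the next update.
After 'absent': normaliser = 0.25·0.2500 + 0.45·0.6500 + 0.6·0.1000; P(genus P) ≈ 0.1506, P(genus Q) ≈ 0.7048, P(genus R) ≈ 0.1446
After 'present': normaliser = 0.75·0.1506 + 0.55·0.7048 + 0.4·0.1446; P(genus P) ≈ 0.2023, P(genus Q) ≈ 0.6942, P(genus R) ≈ 0.1036
After 'present': normaliser = 0.75·0.2023 + 0.55·0.6942 + 0.4·0.1036; P(genus P) ≈ 0.2639, P(genus Q) ≈ 0.6641, P(genus R) ≈ 0.0721
After 'absent': normaliser = 0.25·0.2639 + 0.45·0.6641 + 0.6·0.0721; P(genus P) ≈ 0.1617, P(genus Q) ≈ 0.7324, P(genus R) ≈ 0.1059
After 'absent': normaliser = 0.25·0.1617 + 0.45·0.7324 + 0.6·0.1059; P(genus P) ≈ 0.0932, P(genus Q) ≈ 0.7602, P(genus R) ≈ 0.1466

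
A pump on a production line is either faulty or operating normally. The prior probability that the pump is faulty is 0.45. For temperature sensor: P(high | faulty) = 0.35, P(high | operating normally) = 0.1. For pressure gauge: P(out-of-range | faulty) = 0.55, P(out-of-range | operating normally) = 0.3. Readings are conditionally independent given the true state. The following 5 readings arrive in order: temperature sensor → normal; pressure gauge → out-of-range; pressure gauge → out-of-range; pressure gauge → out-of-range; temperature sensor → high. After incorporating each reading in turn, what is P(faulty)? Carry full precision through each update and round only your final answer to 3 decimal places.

0.927

After temperature sensor='normal': P(faulty) = 0.65·0.4500 / (0.65·0.4500 + 0.9·0.5500) ≈ 0.3714
After pressure gauge='out-of-range': P(faulty) = 0.55·0.3714 / (0.55·0.3714 + 0.3·0.6286) ≈ 0.5200
After pressure gauge='out-of-range': P(faulty) = 0.55·0.5200 / (0.55·0.5200 + 0.3·0.4800) ≈ 0.6651
After pressure gauge='out-of-range': P(faulty) = 0.55·0.6651 / (0.55·0.6651 + 0.3·0.3349) ≈ 0.7845
After temperature sensor='high': P(faulty) = 0.35·0.7845 / (0.35·0.7845 + 0.1·0.2155) ≈ 0.9272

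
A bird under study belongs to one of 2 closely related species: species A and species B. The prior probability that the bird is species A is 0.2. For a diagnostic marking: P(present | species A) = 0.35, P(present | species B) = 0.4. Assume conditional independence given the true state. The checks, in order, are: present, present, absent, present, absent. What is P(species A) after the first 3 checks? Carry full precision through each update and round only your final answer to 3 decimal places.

Apply Bayes' rule sequentially, carrying P(species A) forward.
After 'present': P(species A) = 0.35·0.2000 / (0.35·0.2000 + 0.4·0.8000) ≈ 0.1795
After 'present': P(species A) = 0.35·0.1795 / (0.35·0.1795 + 0.4·0.8205) ≈ 0.1607
After 'absent': P(species A) = 0.65·0.1607 / (0.65·0.1607 + 0.6·0.8393) ≈ 0.1717

0.172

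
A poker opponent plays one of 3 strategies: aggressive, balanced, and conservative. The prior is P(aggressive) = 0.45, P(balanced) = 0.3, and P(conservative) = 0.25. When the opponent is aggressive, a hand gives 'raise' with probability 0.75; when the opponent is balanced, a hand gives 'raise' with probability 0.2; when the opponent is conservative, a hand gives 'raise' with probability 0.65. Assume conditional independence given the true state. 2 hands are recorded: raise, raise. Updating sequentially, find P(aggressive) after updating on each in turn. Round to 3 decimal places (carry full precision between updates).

0.683

After 'raise': normaliser = 0.75·0.4500 + 0.2·0.3000 + 0.65·0.2500; P(aggressive) ≈ 0.6027, P(balanced) ≈ 0.1071, P(conservative) ≈ 0.2902
After 'raise': normaliser = 0.75·0.6027 + 0.2·0.1071 + 0.65·0.2902; P(aggressive) ≈ 0.6827, P(balanced) ≈ 0.0324, P(conservative) ≈ 0.2849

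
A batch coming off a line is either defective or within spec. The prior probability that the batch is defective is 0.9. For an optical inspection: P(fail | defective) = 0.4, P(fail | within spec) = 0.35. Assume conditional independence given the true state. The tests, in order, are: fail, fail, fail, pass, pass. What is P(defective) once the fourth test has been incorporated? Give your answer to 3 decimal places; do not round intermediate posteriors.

0.925

After 'fail': P(defective) = 0.4·0.9000 / (0.4·0.9000 + 0.35·0.1000) ≈ 0.9114
After 'fail': P(defective) = 0.4·0.9114 / (0.4·0.9114 + 0.35·0.0886) ≈ 0.9216
After 'fail': P(defective) = 0.4·0.9216 / (0.4·0.9216 + 0.35·0.0784) ≈ 0.9307
After 'pass': P(defective) = 0.6·0.9307 / (0.6·0.9307 + 0.65·0.0693) ≈ 0.9254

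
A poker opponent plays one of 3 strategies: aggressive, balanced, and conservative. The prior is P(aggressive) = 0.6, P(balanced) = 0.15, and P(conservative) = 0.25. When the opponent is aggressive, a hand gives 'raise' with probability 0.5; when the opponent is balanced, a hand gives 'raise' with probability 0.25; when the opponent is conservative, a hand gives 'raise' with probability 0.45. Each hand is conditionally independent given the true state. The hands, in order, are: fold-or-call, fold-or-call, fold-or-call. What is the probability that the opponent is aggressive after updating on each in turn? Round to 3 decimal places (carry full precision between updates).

After 'fold-or-call': normaliser = 0.5·0.6000 + 0.75·0.1500 + 0.55·0.2500; P(aggressive) ≈ 0.5455, P(balanced) ≈ 0.2045, P(conservative) ≈ 0.2500
After 'fold-or-call': normaliser = 0.5·0.5455 + 0.75·0.2045 + 0.55·0.2500; P(aggressive) ≈ 0.4839, P(balanced) ≈ 0.2722, P(conservative) ≈ 0.2440
After 'fold-or-call': normaliser = 0.5·0.4839 + 0.75·0.2722 + 0.55·0.2440; P(aggressive) ≈ 0.4170, P(balanced) ≈ 0.3518, P(conservative) ≈ 0.2312

0.417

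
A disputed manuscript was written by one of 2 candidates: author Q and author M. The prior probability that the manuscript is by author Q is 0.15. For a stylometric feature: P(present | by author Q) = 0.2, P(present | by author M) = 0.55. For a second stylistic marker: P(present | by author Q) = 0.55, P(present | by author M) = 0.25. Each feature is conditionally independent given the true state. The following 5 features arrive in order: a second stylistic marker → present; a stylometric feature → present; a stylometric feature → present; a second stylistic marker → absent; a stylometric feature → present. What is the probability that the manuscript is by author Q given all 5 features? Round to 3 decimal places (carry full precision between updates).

After a second stylistic marker='present': P(author Q) = 0.55·0.1500 / (0.55·0.1500 + 0.25·0.8500) ≈ 0.2797
After a stylometric feature='present': P(author Q) = 0.2·0.2797 / (0.2·0.2797 + 0.55·0.7203) ≈ 0.1237
After a stylometric feature='present': P(author Q) = 0.2·0.1237 / (0.2·0.1237 + 0.55·0.8763) ≈ 0.0488
After a second stylistic marker='absent': P(author Q) = 0.45·0.0488 / (0.45·0.0488 + 0.75·0.9512) ≈ 0.0299
After a stylometric feature='present': P(author Q) = 0.2·0.0299 / (0.2·0.0299 + 0.55·0.9701) ≈ 0.0111

0.011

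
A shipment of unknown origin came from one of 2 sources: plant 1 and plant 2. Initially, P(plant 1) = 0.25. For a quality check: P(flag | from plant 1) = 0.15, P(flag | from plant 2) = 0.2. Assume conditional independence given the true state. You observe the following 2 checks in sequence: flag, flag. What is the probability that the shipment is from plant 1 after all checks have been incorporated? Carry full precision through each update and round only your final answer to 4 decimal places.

0.1579

Apply Bayes' rule sequentially, carrying P(plant 1) forward.
After 'flag': P(plant 1) = 0.15·0.2500 / (0.15·0.2500 + 0.2·0.7500) ≈ 0.2000
After 'flag': P(plant 1) = 0.15·0.2000 / (0.15·0.2000 + 0.2·0.8000) ≈ 0.1579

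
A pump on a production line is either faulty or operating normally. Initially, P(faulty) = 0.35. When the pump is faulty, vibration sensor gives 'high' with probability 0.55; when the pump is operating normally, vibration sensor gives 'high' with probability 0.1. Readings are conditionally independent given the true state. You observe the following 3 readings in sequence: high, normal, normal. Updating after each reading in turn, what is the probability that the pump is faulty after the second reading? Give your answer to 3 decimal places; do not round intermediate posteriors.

After 'high': P(faulty) = 0.55·0.3500 / (0.55·0.3500 + 0.1·0.6500) ≈ 0.7476
After 'normal': P(faulty) = 0.45·0.7476 / (0.45·0.7476 + 0.9·0.2524) ≈ 0.5969

0.597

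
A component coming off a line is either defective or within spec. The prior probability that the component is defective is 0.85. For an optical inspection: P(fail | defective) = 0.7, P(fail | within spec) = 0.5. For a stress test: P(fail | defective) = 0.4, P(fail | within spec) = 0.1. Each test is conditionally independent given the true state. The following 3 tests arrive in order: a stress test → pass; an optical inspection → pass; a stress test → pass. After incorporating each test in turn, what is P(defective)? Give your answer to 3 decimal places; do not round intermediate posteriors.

After a stress test='pass': P(defective) = 0.6·0.8500 / (0.6·0.8500 + 0.9·0.1500) ≈ 0.7907
After an optical inspection='pass': P(defective) = 0.3·0.7907 / (0.3·0.7907 + 0.5·0.2093) ≈ 0.6939
After a stress test='pass': P(defective) = 0.6·0.6939 / (0.6·0.6939 + 0.9·0.3061) ≈ 0.6018

0.602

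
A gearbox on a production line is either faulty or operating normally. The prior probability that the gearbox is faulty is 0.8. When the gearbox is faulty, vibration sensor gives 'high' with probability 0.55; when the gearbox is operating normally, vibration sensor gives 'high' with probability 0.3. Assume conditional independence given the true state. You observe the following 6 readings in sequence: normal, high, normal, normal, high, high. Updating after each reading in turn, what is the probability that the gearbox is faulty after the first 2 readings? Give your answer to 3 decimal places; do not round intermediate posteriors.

After 'normal': P(faulty) = 0.45·0.8000 / (0.45·0.8000 + 0.7·0.2000) ≈ 0.7200
After 'high': P(faulty) = 0.55·0.7200 / (0.55·0.7200 + 0.3·0.2800) ≈ 0.8250

0.825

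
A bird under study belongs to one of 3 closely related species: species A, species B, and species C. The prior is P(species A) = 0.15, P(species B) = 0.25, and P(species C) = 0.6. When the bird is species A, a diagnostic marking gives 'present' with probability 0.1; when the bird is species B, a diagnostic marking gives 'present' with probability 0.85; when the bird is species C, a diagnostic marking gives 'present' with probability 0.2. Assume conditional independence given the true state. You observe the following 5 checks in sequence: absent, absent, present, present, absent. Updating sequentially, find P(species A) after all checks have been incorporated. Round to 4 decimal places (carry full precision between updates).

0.0782

After 'absent': normaliser = 0.9·0.1500 + 0.15·0.2500 + 0.8·0.6000; P(species A) ≈ 0.2069, P(species B) ≈ 0.0575, P(species C) ≈ 0.7356
After 'absent': normaliser = 0.9·0.2069 + 0.15·0.0575 + 0.8·0.7356; P(species A) ≈ 0.2377, P(species B) ≈ 0.0110, P(species C) ≈ 0.7513
After 'present': normaliser = 0.1·0.2377 + 0.85·0.0110 + 0.2·0.7513; P(species A) ≈ 0.1296, P(species B) ≈ 0.0510, P(species C) ≈ 0.8194
After 'present': normaliser = 0.1·0.1296 + 0.85·0.0510 + 0.2·0.8194; P(species A) ≈ 0.0589, P(species B) ≈ 0.1969, P(species C) ≈ 0.7442
After 'absent': normaliser = 0.9·0.0589 + 0.15·0.1969 + 0.8·0.7442; P(species A) ≈ 0.0782, P(species B) ≈ 0.0436, P(species C) ≈ 0.8783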